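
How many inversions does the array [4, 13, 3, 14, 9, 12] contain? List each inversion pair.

Finding inversions in [4, 13, 3, 14, 9, 12]:

(0, 2): arr[0]=4 > arr[2]=3
(1, 2): arr[1]=13 > arr[2]=3
(1, 4): arr[1]=13 > arr[4]=9
(1, 5): arr[1]=13 > arr[5]=12
(3, 4): arr[3]=14 > arr[4]=9
(3, 5): arr[3]=14 > arr[5]=12

Total inversions: 6

The array has 6 inversion(s): (0,2), (1,2), (1,4), (1,5), (3,4), (3,5). Each pair (i,j) satisfies i < j and arr[i] > arr[j].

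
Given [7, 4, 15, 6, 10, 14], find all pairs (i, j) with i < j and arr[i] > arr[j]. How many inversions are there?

Finding inversions in [7, 4, 15, 6, 10, 14]:

(0, 1): arr[0]=7 > arr[1]=4
(0, 3): arr[0]=7 > arr[3]=6
(2, 3): arr[2]=15 > arr[3]=6
(2, 4): arr[2]=15 > arr[4]=10
(2, 5): arr[2]=15 > arr[5]=14

Total inversions: 5

The array has 5 inversion(s): (0,1), (0,3), (2,3), (2,4), (2,5). Each pair (i,j) satisfies i < j and arr[i] > arr[j].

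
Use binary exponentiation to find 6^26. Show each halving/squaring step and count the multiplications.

Computing 6^26 by squaring (build up from 6^1; each line after the first costs one multiplication):

6^1 = 6
6^2 = (6^1)^2 = 6^2 = 36
6^3 = 6 * 6^2 = 6 * 36 = 216
6^6 = (6^3)^2 = 216^2 = 46656
6^12 = (6^6)^2 = 46656^2 = 2176782336
6^13 = 6 * 6^12 = 6 * 2176782336 = 13060694016
6^26 = (6^13)^2 = 13060694016^2 = 170581728179578208256

Result: 170581728179578208256
Multiplications needed: 6 (6 lines after 6^1)

6^26 = 170581728179578208256. Using exponentiation by squaring, this requires 6 multiplications. The key idea: if the exponent is even, square the half-power; if odd, multiply by the base once.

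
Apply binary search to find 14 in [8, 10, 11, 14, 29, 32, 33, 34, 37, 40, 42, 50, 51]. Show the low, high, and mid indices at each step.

Binary search for 14 in [8, 10, 11, 14, 29, 32, 33, 34, 37, 40, 42, 50, 51]:

lo=0, hi=12, mid=6, arr[mid]=33 -> 33 > 14, search left half
lo=0, hi=5, mid=2, arr[mid]=11 -> 11 < 14, search right half
lo=3, hi=5, mid=4, arr[mid]=29 -> 29 > 14, search left half
lo=3, hi=3, mid=3, arr[mid]=14 -> Found target at index 3!

Binary search finds 14 at index 3 after 4 comparisons. The search repeatedly halves the search space by comparing with the middle element.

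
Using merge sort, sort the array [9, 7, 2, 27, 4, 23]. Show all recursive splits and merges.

Merge sort trace:

Split: [9, 7, 2, 27, 4, 23] -> [9, 7, 2] and [27, 4, 23]
  Split: [9, 7, 2] -> [9] and [7, 2]
    Split: [7, 2] -> [7] and [2]
    Merge: [7] + [2] -> [2, 7]
  Merge: [9] + [2, 7] -> [2, 7, 9]
  Split: [27, 4, 23] -> [27] and [4, 23]
    Split: [4, 23] -> [4] and [23]
    Merge: [4] + [23] -> [4, 23]
  Merge: [27] + [4, 23] -> [4, 23, 27]
Merge: [2, 7, 9] + [4, 23, 27] -> [2, 4, 7, 9, 23, 27]

Final sorted array: [2, 4, 7, 9, 23, 27]

The merge sort proceeds by recursively splitting the array and merging sorted halves.
After all merges, the sorted array is [2, 4, 7, 9, 23, 27].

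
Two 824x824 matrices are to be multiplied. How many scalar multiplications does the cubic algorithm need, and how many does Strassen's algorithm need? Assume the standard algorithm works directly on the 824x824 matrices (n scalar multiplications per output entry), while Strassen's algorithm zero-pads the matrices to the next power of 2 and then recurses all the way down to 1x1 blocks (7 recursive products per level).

Matrix multiplication for 824x824 matrices:

Strassen's algorithm requires power-of-2 dimensions. Pad 824x824 to 1024x1024 (next power of 2).

Standard algorithm: 824^3 = 559476224 multiplications
Strassen's algorithm: 7^(log2(1024)) = 7^10 = 282475249 multiplications
Savings: 559476224 - 282475249 = 277000975 multiplications

Standard: 559476224 multiplications (824^3). Strassen: 282475249 multiplications (7^10, after padding to 1024x1024). Strassen reduces 8 recursive multiplications to 7 at each level.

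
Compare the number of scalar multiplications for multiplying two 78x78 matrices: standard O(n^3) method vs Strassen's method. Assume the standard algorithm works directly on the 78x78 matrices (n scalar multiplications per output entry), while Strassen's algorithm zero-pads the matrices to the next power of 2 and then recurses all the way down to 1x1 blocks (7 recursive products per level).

Matrix multiplication for 78x78 matrices:

Strassen's algorithm requires power-of-2 dimensions. Pad 78x78 to 128x128 (next power of 2).

Standard algorithm: 78^3 = 474552 multiplications
Strassen's algorithm: 7^(log2(128)) = 7^7 = 823543 multiplications
Difference: 474552 - 823543 = -348991 (Strassen uses MORE here due to padding overhead — for small or just-over-power-of-2 n, padding can outweigh the per-level savings)

Standard: 474552 multiplications (78^3). Strassen: 823543 multiplications (7^7, after padding to 128x128). Strassen reduces 8 recursive multiplications to 7 at each level.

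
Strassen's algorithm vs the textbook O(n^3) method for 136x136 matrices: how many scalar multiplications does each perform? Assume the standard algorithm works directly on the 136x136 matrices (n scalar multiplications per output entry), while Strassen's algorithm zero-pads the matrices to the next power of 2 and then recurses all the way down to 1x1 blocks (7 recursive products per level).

Matrix multiplication for 136x136 matrices:

Strassen's algorithm requires power-of-2 dimensions. Pad 136x136 to 256x256 (next power of 2).

Standard algorithm: 136^3 = 2515456 multiplications
Strassen's algorithm: 7^(log2(256)) = 7^8 = 5764801 multiplications
Difference: 2515456 - 5764801 = -3249345 (Strassen uses MORE here due to padding overhead — for small or just-over-power-of-2 n, padding can outweigh the per-level savings)

Standard: 2515456 multiplications (136^3). Strassen: 5764801 multiplications (7^8, after padding to 256x256). Strassen reduces 8 recursive multiplications to 7 at each level.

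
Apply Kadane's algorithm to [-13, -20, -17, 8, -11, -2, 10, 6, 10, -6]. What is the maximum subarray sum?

Using Kadane's algorithm on [-13, -20, -17, 8, -11, -2, 10, 6, 10, -6]:

Scanning through the array:
Position 1 (value -20): max_ending_here = -20, max_so_far = -13
Position 2 (value -17): max_ending_here = -17, max_so_far = -13
Position 3 (value 8): max_ending_here = 8, max_so_far = 8
Position 4 (value -11): max_ending_here = -3, max_so_far = 8
Position 5 (value -2): max_ending_here = -2, max_so_far = 8
Position 6 (value 10): max_ending_here = 10, max_so_far = 10
Position 7 (value 6): max_ending_here = 16, max_so_far = 16
Position 8 (value 10): max_ending_here = 26, max_so_far = 26
Position 9 (value -6): max_ending_here = 20, max_so_far = 26

Maximum subarray: [10, 6, 10]
Maximum sum: 26

The maximum subarray is [10, 6, 10] with sum 26. This subarray runs from index 6 to index 8.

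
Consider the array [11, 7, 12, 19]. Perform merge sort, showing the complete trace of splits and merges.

Merge sort trace:

Split: [11, 7, 12, 19] -> [11, 7] and [12, 19]
  Split: [11, 7] -> [11] and [7]
  Merge: [11] + [7] -> [7, 11]
  Split: [12, 19] -> [12] and [19]
  Merge: [12] + [19] -> [12, 19]
Merge: [7, 11] + [12, 19] -> [7, 11, 12, 19]

Final sorted array: [7, 11, 12, 19]

The merge sort proceeds by recursively splitting the array and merging sorted halves.
After all merges, the sorted array is [7, 11, 12, 19].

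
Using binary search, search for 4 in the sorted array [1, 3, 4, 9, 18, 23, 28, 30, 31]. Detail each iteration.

Binary search for 4 in [1, 3, 4, 9, 18, 23, 28, 30, 31]:

lo=0, hi=8, mid=4, arr[mid]=18 -> 18 > 4, search left half
lo=0, hi=3, mid=1, arr[mid]=3 -> 3 < 4, search right half
lo=2, hi=3, mid=2, arr[mid]=4 -> Found target at index 2!

Binary search finds 4 at index 2 after 3 comparisons. The search repeatedly halves the search space by comparing with the middle element.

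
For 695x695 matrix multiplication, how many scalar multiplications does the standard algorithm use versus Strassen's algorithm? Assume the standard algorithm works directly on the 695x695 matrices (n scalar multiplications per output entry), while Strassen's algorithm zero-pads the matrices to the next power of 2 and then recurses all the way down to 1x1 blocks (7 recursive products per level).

Matrix multiplication for 695x695 matrices:

Strassen's algorithm requires power-of-2 dimensions. Pad 695x695 to 1024x1024 (next power of 2).

Standard algorithm: 695^3 = 335702375 multiplications
Strassen's algorithm: 7^(log2(1024)) = 7^10 = 282475249 multiplications
Savings: 335702375 - 282475249 = 53227126 multiplications

Standard: 335702375 multiplications (695^3). Strassen: 282475249 multiplications (7^10, after padding to 1024x1024). Strassen reduces 8 recursive multiplications to 7 at each level.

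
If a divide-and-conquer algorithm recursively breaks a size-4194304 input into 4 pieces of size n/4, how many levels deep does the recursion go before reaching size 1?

For divide and conquer with division factor 4:

Problem sizes at each level:
Level 0: 4194304
Level 1: 1048576
Level 2: 262144
Level 3: 65536
Level 4: 16384
Level 5: 4096
Level 6: 1024
Level 7: 256
Level 8: 64
Level 9: 16
Level 10: 4
Level 11: 1

The root is level 0 and the size-1 base case is level 11 (the tree spans levels 0 through 11, i.e. 12 levels counting the root), so the depth is the number of divisions: log_4(4194304) = 11

The recursion tree depth is log_4(4194304) = 11. At each level, the problem size is divided by 4, so it takes 11 divisions to reduce to a base case of size 1. The algorithm makes 4 recursive calls at each level.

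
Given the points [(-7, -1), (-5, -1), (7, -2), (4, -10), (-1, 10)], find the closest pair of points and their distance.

Computing all pairwise distances among 5 points:

d((-7, -1), (-5, -1)) = 2.0 <-- minimum
d((-7, -1), (7, -2)) = 14.0357
d((-7, -1), (4, -10)) = 14.2127
d((-7, -1), (-1, 10)) = 12.53
d((-5, -1), (7, -2)) = 12.0416
d((-5, -1), (4, -10)) = 12.7279
d((-5, -1), (-1, 10)) = 11.7047
d((7, -2), (4, -10)) = 8.544
d((7, -2), (-1, 10)) = 14.4222
d((4, -10), (-1, 10)) = 20.6155

Closest pair: (-7, -1) and (-5, -1) with distance 2.0

The closest pair is (-7, -1) and (-5, -1) with Euclidean distance 2.0. For 5 points, brute-force pairwise comparison is shown above. For large n, the divide-and-conquer algorithm (sort by x, recurse on halves, check the dividing strip) achieves O(n log n).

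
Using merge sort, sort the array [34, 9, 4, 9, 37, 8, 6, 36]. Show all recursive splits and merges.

Merge sort trace:

Split: [34, 9, 4, 9, 37, 8, 6, 36] -> [34, 9, 4, 9] and [37, 8, 6, 36]
  Split: [34, 9, 4, 9] -> [34, 9] and [4, 9]
    Split: [34, 9] -> [34] and [9]
    Merge: [34] + [9] -> [9, 34]
    Split: [4, 9] -> [4] and [9]
    Merge: [4] + [9] -> [4, 9]
  Merge: [9, 34] + [4, 9] -> [4, 9, 9, 34]
  Split: [37, 8, 6, 36] -> [37, 8] and [6, 36]
    Split: [37, 8] -> [37] and [8]
    Merge: [37] + [8] -> [8, 37]
    Split: [6, 36] -> [6] and [36]
    Merge: [6] + [36] -> [6, 36]
  Merge: [8, 37] + [6, 36] -> [6, 8, 36, 37]
Merge: [4, 9, 9, 34] + [6, 8, 36, 37] -> [4, 6, 8, 9, 9, 34, 36, 37]

Final sorted array: [4, 6, 8, 9, 9, 34, 36, 37]

The merge sort proceeds by recursively splitting the array and merging sorted halves.
After all merges, the sorted array is [4, 6, 8, 9, 9, 34, 36, 37].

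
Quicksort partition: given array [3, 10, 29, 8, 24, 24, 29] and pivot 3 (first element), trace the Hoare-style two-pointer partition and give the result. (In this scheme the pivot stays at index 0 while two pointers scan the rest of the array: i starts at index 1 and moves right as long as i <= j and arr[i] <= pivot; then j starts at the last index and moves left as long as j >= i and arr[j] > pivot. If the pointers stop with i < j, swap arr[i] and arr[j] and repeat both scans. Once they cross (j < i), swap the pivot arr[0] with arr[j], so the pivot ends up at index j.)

Hoare-style two-pointer partition with pivot = 3:

Initial array: [3, 10, 29, 8, 24, 24, 29]

Pointers start at i = 1, j = 6.
i ends at 1, j ends at 0: the pointers have crossed (j < i), so scanning stops.

j = 0, so swapping arr[0] with arr[j] leaves the pivot at position 0: [3, 10, 29, 8, 24, 24, 29]
Pivot position: 0

After partitioning with pivot 3, the array becomes [3, 10, 29, 8, 24, 24, 29]. The pivot is placed at index 0. All elements to the left of the pivot are <= 3, and all elements to the right are > 3.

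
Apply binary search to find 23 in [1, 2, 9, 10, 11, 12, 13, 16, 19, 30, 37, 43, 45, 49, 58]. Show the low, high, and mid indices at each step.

Binary search for 23 in [1, 2, 9, 10, 11, 12, 13, 16, 19, 30, 37, 43, 45, 49, 58]:

lo=0, hi=14, mid=7, arr[mid]=16 -> 16 < 23, search right half
lo=8, hi=14, mid=11, arr[mid]=43 -> 43 > 23, search left half
lo=8, hi=10, mid=9, arr[mid]=30 -> 30 > 23, search left half
lo=8, hi=8, mid=8, arr[mid]=19 -> 19 < 23, search right half
lo=9 > hi=8, target 23 not found

Binary search determines that 23 is not in the array after 4 comparisons. The search space was exhausted without finding the target.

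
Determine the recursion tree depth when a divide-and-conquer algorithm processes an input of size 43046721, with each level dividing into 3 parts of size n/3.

For divide and conquer with division factor 3:

Problem sizes at each level:
Level 0: 43046721
Level 1: 14348907
Level 2: 4782969
Level 3: 1594323
Level 4: 531441
Level 5: 177147
Level 6: 59049
Level 7: 19683
Level 8: 6561
Level 9: 2187
Level 10: 729
Level 11: 243
Level 12: 81
Level 13: 27
Level 14: 9
Level 15: 3
Level 16: 1

The root is level 0 and the size-1 base case is level 16 (the tree spans levels 0 through 16, i.e. 17 levels counting the root), so the depth is the number of divisions: log_3(43046721) = 16

The recursion tree depth is log_3(43046721) = 16. At each level, the problem size is divided by 3, so it takes 16 divisions to reduce to a base case of size 1. The algorithm makes 3 recursive calls at each level.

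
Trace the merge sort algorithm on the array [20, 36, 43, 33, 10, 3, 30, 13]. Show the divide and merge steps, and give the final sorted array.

Merge sort trace:

Split: [20, 36, 43, 33, 10, 3, 30, 13] -> [20, 36, 43, 33] and [10, 3, 30, 13]
  Split: [20, 36, 43, 33] -> [20, 36] and [43, 33]
    Split: [20, 36] -> [20] and [36]
    Merge: [20] + [36] -> [20, 36]
    Split: [43, 33] -> [43] and [33]
    Merge: [43] + [33] -> [33, 43]
  Merge: [20, 36] + [33, 43] -> [20, 33, 36, 43]
  Split: [10, 3, 30, 13] -> [10, 3] and [30, 13]
    Split: [10, 3] -> [10] and [3]
    Merge: [10] + [3] -> [3, 10]
    Split: [30, 13] -> [30] and [13]
    Merge: [30] + [13] -> [13, 30]
  Merge: [3, 10] + [13, 30] -> [3, 10, 13, 30]
Merge: [20, 33, 36, 43] + [3, 10, 13, 30] -> [3, 10, 13, 20, 30, 33, 36, 43]

Final sorted array: [3, 10, 13, 20, 30, 33, 36, 43]

The merge sort proceeds by recursively splitting the array and merging sorted halves.
After all merges, the sorted array is [3, 10, 13, 20, 30, 33, 36, 43].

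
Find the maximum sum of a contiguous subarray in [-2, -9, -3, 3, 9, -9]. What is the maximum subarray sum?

Using Kadane's algorithm on [-2, -9, -3, 3, 9, -9]:

Scanning through the array:
Position 1 (value -9): max_ending_here = -9, max_so_far = -2
Position 2 (value -3): max_ending_here = -3, max_so_far = -2
Position 3 (value 3): max_ending_here = 3, max_so_far = 3
Position 4 (value 9): max_ending_here = 12, max_so_far = 12
Position 5 (value -9): max_ending_here = 3, max_so_far = 12

Maximum subarray: [3, 9]
Maximum sum: 12

The maximum subarray is [3, 9] with sum 12. This subarray runs from index 3 to index 4.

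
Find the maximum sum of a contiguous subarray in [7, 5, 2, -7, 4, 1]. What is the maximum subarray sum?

Using Kadane's algorithm on [7, 5, 2, -7, 4, 1]:

Scanning through the array:
Position 1 (value 5): max_ending_here = 12, max_so_far = 12
Position 2 (value 2): max_ending_here = 14, max_so_far = 14
Position 3 (value -7): max_ending_here = 7, max_so_far = 14
Position 4 (value 4): max_ending_here = 11, max_so_far = 14
Position 5 (value 1): max_ending_here = 12, max_so_far = 14

Maximum subarray: [7, 5, 2]
Maximum sum: 14

The maximum subarray is [7, 5, 2] with sum 14. This subarray runs from index 0 to index 2.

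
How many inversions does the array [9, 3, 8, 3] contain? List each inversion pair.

Finding inversions in [9, 3, 8, 3]:

(0, 1): arr[0]=9 > arr[1]=3
(0, 2): arr[0]=9 > arr[2]=8
(0, 3): arr[0]=9 > arr[3]=3
(2, 3): arr[2]=8 > arr[3]=3

Total inversions: 4

The array has 4 inversion(s): (0,1), (0,2), (0,3), (2,3). Each pair (i,j) satisfies i < j and arr[i] > arr[j].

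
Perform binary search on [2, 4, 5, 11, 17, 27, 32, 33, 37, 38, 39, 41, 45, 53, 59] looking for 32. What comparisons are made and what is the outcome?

Binary search for 32 in [2, 4, 5, 11, 17, 27, 32, 33, 37, 38, 39, 41, 45, 53, 59]:

lo=0, hi=14, mid=7, arr[mid]=33 -> 33 > 32, search left half
lo=0, hi=6, mid=3, arr[mid]=11 -> 11 < 32, search right half
lo=4, hi=6, mid=5, arr[mid]=27 -> 27 < 32, search right half
lo=6, hi=6, mid=6, arr[mid]=32 -> Found target at index 6!

Binary search finds 32 at index 6 after 4 comparisons. The search repeatedly halves the search space by comparing with the middle element.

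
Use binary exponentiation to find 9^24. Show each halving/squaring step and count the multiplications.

Computing 9^24 by squaring (build up from 9^1; each line after the first costs one multiplication):

9^1 = 9
9^2 = (9^1)^2 = 9^2 = 81
9^3 = 9 * 9^2 = 9 * 81 = 729
9^6 = (9^3)^2 = 729^2 = 531441
9^12 = (9^6)^2 = 531441^2 = 282429536481
9^24 = (9^12)^2 = 282429536481^2 = 79766443076872509863361

Result: 79766443076872509863361
Multiplications needed: 5 (5 lines after 9^1)

9^24 = 79766443076872509863361. Using exponentiation by squaring, this requires 5 multiplications. The key idea: if the exponent is even, square the half-power; if odd, multiply by the base once.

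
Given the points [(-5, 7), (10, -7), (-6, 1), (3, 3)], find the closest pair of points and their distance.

Computing all pairwise distances among 4 points:

d((-5, 7), (10, -7)) = 20.5183
d((-5, 7), (-6, 1)) = 6.0828 <-- minimum
d((-5, 7), (3, 3)) = 8.9443
d((10, -7), (-6, 1)) = 17.8885
d((10, -7), (3, 3)) = 12.2066
d((-6, 1), (3, 3)) = 9.2195

Closest pair: (-5, 7) and (-6, 1) with distance 6.0828

The closest pair is (-5, 7) and (-6, 1) with Euclidean distance 6.0828. For 4 points, brute-force pairwise comparison is shown above. For large n, the divide-and-conquer algorithm (sort by x, recurse on halves, check the dividing strip) achieves O(n log n).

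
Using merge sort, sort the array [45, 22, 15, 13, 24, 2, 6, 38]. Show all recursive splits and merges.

Merge sort trace:

Split: [45, 22, 15, 13, 24, 2, 6, 38] -> [45, 22, 15, 13] and [24, 2, 6, 38]
  Split: [45, 22, 15, 13] -> [45, 22] and [15, 13]
    Split: [45, 22] -> [45] and [22]
    Merge: [45] + [22] -> [22, 45]
    Split: [15, 13] -> [15] and [13]
    Merge: [15] + [13] -> [13, 15]
  Merge: [22, 45] + [13, 15] -> [13, 15, 22, 45]
  Split: [24, 2, 6, 38] -> [24, 2] and [6, 38]
    Split: [24, 2] -> [24] and [2]
    Merge: [24] + [2] -> [2, 24]
    Split: [6, 38] -> [6] and [38]
    Merge: [6] + [38] -> [6, 38]
  Merge: [2, 24] + [6, 38] -> [2, 6, 24, 38]
Merge: [13, 15, 22, 45] + [2, 6, 24, 38] -> [2, 6, 13, 15, 22, 24, 38, 45]

Final sorted array: [2, 6, 13, 15, 22, 24, 38, 45]

The merge sort proceeds by recursively splitting the array and merging sorted halves.
After all merges, the sorted array is [2, 6, 13, 15, 22, 24, 38, 45].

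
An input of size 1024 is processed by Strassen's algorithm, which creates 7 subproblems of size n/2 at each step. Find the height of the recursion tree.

For divide and conquer with division factor 2:

Problem sizes at each level:
Level 0: 1024
Level 1: 512
Level 2: 256
Level 3: 128
Level 4: 64
Level 5: 32
Level 6: 16
Level 7: 8
Level 8: 4
Level 9: 2
Level 10: 1

The root is level 0 and the size-1 base case is level 10 (the tree spans levels 0 through 10, i.e. 11 levels counting the root), so the depth is the number of divisions: log_2(1024) = 10

The recursion tree depth is log_2(1024) = 10. At each level, the problem size is divided by 2, so it takes 10 divisions to reduce to a base case of size 1. The algorithm makes 7 recursive calls at each level.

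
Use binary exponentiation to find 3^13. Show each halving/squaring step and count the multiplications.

Computing 3^13 by squaring (build up from 3^1; each line after the first costs one multiplication):

3^1 = 3
3^2 = (3^1)^2 = 3^2 = 9
3^3 = 3 * 3^2 = 3 * 9 = 27
3^6 = (3^3)^2 = 27^2 = 729
3^12 = (3^6)^2 = 729^2 = 531441
3^13 = 3 * 3^12 = 3 * 531441 = 1594323

Result: 1594323
Multiplications needed: 5 (5 lines after 3^1)

3^13 = 1594323. Using exponentiation by squaring, this requires 5 multiplications. The key idea: if the exponent is even, square the half-power; if odd, multiply by the base once.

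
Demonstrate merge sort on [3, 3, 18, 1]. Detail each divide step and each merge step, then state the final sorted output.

Merge sort trace:

Split: [3, 3, 18, 1] -> [3, 3] and [18, 1]
  Split: [3, 3] -> [3] and [3]
  Merge: [3] + [3] -> [3, 3]
  Split: [18, 1] -> [18] and [1]
  Merge: [18] + [1] -> [1, 18]
Merge: [3, 3] + [1, 18] -> [1, 3, 3, 18]

Final sorted array: [1, 3, 3, 18]

The merge sort proceeds by recursively splitting the array and merging sorted halves.
After all merges, the sorted array is [1, 3, 3, 18].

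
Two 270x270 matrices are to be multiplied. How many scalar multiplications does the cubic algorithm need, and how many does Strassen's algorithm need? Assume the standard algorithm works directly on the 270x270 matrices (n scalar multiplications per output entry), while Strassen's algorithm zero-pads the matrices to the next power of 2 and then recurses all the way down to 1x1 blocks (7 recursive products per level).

Matrix multiplication for 270x270 matrices:

Strassen's algorithm requires power-of-2 dimensions. Pad 270x270 to 512x512 (next power of 2).

Standard algorithm: 270^3 = 19683000 multiplications
Strassen's algorithm: 7^(log2(512)) = 7^9 = 40353607 multiplications
Difference: 19683000 - 40353607 = -20670607 (Strassen uses MORE here due to padding overhead — for small or just-over-power-of-2 n, padding can outweigh the per-level savings)

Standard: 19683000 multiplications (270^3). Strassen: 40353607 multiplications (7^9, after padding to 512x512). Strassen reduces 8 recursive multiplications to 7 at each level.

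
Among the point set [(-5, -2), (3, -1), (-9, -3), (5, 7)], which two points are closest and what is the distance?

Computing all pairwise distances among 4 points:

d((-5, -2), (3, -1)) = 8.0623
d((-5, -2), (-9, -3)) = 4.1231 <-- minimum
d((-5, -2), (5, 7)) = 13.4536
d((3, -1), (-9, -3)) = 12.1655
d((3, -1), (5, 7)) = 8.2462
d((-9, -3), (5, 7)) = 17.2047

Closest pair: (-5, -2) and (-9, -3) with distance 4.1231

The closest pair is (-5, -2) and (-9, -3) with Euclidean distance 4.1231. For 4 points, brute-force pairwise comparison is shown above. For large n, the divide-and-conquer algorithm (sort by x, recurse on halves, check the dividing strip) achieves O(n log n).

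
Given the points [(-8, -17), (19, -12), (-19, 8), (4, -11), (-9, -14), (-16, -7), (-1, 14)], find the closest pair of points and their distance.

Computing all pairwise distances among 7 points:

d((-8, -17), (19, -12)) = 27.4591
d((-8, -17), (-19, 8)) = 27.313
d((-8, -17), (4, -11)) = 13.4164
d((-8, -17), (-9, -14)) = 3.1623 <-- minimum
d((-8, -17), (-16, -7)) = 12.8062
d((-8, -17), (-1, 14)) = 31.7805
d((19, -12), (-19, 8)) = 42.9418
d((19, -12), (4, -11)) = 15.0333
d((19, -12), (-9, -14)) = 28.0713
d((19, -12), (-16, -7)) = 35.3553
d((19, -12), (-1, 14)) = 32.8024
d((-19, 8), (4, -11)) = 29.8329
d((-19, 8), (-9, -14)) = 24.1661
d((-19, 8), (-16, -7)) = 15.2971
d((-19, 8), (-1, 14)) = 18.9737
d((4, -11), (-9, -14)) = 13.3417
d((4, -11), (-16, -7)) = 20.3961
d((4, -11), (-1, 14)) = 25.4951
d((-9, -14), (-16, -7)) = 9.8995
d((-9, -14), (-1, 14)) = 29.1204
d((-16, -7), (-1, 14)) = 25.807

Closest pair: (-8, -17) and (-9, -14) with distance 3.1623

The closest pair is (-8, -17) and (-9, -14) with Euclidean distance 3.1623. For 7 points, brute-force pairwise comparison is shown above. For large n, the divide-and-conquer algorithm (sort by x, recurse on halves, check the dividing strip) achieves O(n log n).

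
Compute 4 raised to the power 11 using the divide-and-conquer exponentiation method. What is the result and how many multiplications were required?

Computing 4^11 by squaring (build up from 4^1; each line after the first costs one multiplication):

4^1 = 4
4^2 = (4^1)^2 = 4^2 = 16
4^4 = (4^2)^2 = 16^2 = 256
4^5 = 4 * 4^4 = 4 * 256 = 1024
4^10 = (4^5)^2 = 1024^2 = 1048576
4^11 = 4 * 4^10 = 4 * 1048576 = 4194304

Result: 4194304
Multiplications needed: 5 (5 lines after 4^1)

4^11 = 4194304. Using exponentiation by squaring, this requires 5 multiplications. The key idea: if the exponent is even, square the half-power; if odd, multiply by the base once.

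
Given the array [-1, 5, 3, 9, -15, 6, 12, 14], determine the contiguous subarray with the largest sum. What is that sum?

Using Kadane's algorithm on [-1, 5, 3, 9, -15, 6, 12, 14]:

Scanning through the array:
Position 1 (value 5): max_ending_here = 5, max_so_far = 5
Position 2 (value 3): max_ending_here = 8, max_so_far = 8
Position 3 (value 9): max_ending_here = 17, max_so_far = 17
Position 4 (value -15): max_ending_here = 2, max_so_far = 17
Position 5 (value 6): max_ending_here = 8, max_so_far = 17
Position 6 (value 12): max_ending_here = 20, max_so_far = 20
Position 7 (value 14): max_ending_here = 34, max_so_far = 34

Maximum subarray: [5, 3, 9, -15, 6, 12, 14]
Maximum sum: 34

The maximum subarray is [5, 3, 9, -15, 6, 12, 14] with sum 34. This subarray runs from index 1 to index 7.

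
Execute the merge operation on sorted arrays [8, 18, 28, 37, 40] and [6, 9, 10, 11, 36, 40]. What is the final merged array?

Merging process:

Compare 8 vs 6: take 6 from right. Merged: [6]
Compare 8 vs 9: take 8 from left. Merged: [6, 8]
Compare 18 vs 9: take 9 from right. Merged: [6, 8, 9]
Compare 18 vs 10: take 10 from right. Merged: [6, 8, 9, 10]
Compare 18 vs 11: take 11 from right. Merged: [6, 8, 9, 10, 11]
Compare 18 vs 36: take 18 from left. Merged: [6, 8, 9, 10, 11, 18]
Compare 28 vs 36: take 28 from left. Merged: [6, 8, 9, 10, 11, 18, 28]
Compare 37 vs 36: take 36 from right. Merged: [6, 8, 9, 10, 11, 18, 28, 36]
Compare 37 vs 40: take 37 from left. Merged: [6, 8, 9, 10, 11, 18, 28, 36, 37]
Compare 40 vs 40: take 40 from left. Merged: [6, 8, 9, 10, 11, 18, 28, 36, 37, 40]
Append remaining from right: [40]. Merged: [6, 8, 9, 10, 11, 18, 28, 36, 37, 40, 40]

Final merged array: [6, 8, 9, 10, 11, 18, 28, 36, 37, 40, 40]
Total comparisons: 10

The merged array is [6, 8, 9, 10, 11, 18, 28, 36, 37, 40, 40], requiring 10 comparisons. The merge step runs in O(n) time where n is the total number of elements.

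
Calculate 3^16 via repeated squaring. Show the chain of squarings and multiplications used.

Computing 3^16 by squaring (build up from 3^1; each line after the first costs one multiplication):

3^1 = 3
3^2 = (3^1)^2 = 3^2 = 9
3^4 = (3^2)^2 = 9^2 = 81
3^8 = (3^4)^2 = 81^2 = 6561
3^16 = (3^8)^2 = 6561^2 = 43046721

Result: 43046721
Multiplications needed: 4 (4 lines after 3^1)

3^16 = 43046721. Using exponentiation by squaring, this requires 4 multiplications. The key idea: if the exponent is even, square the half-power; if odd, multiply by the base once.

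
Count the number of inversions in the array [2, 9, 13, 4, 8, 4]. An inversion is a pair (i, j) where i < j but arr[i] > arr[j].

Finding inversions in [2, 9, 13, 4, 8, 4]:

(1, 3): arr[1]=9 > arr[3]=4
(1, 4): arr[1]=9 > arr[4]=8
(1, 5): arr[1]=9 > arr[5]=4
(2, 3): arr[2]=13 > arr[3]=4
(2, 4): arr[2]=13 > arr[4]=8
(2, 5): arr[2]=13 > arr[5]=4
(4, 5): arr[4]=8 > arr[5]=4

Total inversions: 7

The array has 7 inversion(s): (1,3), (1,4), (1,5), (2,3), (2,4), (2,5), (4,5). Each pair (i,j) satisfies i < j and arr[i] > arr[j].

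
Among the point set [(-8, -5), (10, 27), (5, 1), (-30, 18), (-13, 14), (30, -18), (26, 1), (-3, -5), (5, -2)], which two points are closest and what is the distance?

Computing all pairwise distances among 9 points:

d((-8, -5), (10, 27)) = 36.7151
d((-8, -5), (5, 1)) = 14.3178
d((-8, -5), (-30, 18)) = 31.8277
d((-8, -5), (-13, 14)) = 19.6469
d((-8, -5), (30, -18)) = 40.1622
d((-8, -5), (26, 1)) = 34.5254
d((-8, -5), (-3, -5)) = 5.0
d((-8, -5), (5, -2)) = 13.3417
d((10, 27), (5, 1)) = 26.4764
d((10, 27), (-30, 18)) = 41.0
d((10, 27), (-13, 14)) = 26.4197
d((10, 27), (30, -18)) = 49.2443
d((10, 27), (26, 1)) = 30.5287
d((10, 27), (-3, -5)) = 34.5398
d((10, 27), (5, -2)) = 29.4279
d((5, 1), (-30, 18)) = 38.9102
d((5, 1), (-13, 14)) = 22.2036
d((5, 1), (30, -18)) = 31.4006
d((5, 1), (26, 1)) = 21.0
d((5, 1), (-3, -5)) = 10.0
d((5, 1), (5, -2)) = 3.0 <-- minimum
d((-30, 18), (-13, 14)) = 17.4642
d((-30, 18), (30, -18)) = 69.9714
d((-30, 18), (26, 1)) = 58.5235
d((-30, 18), (-3, -5)) = 35.4683
d((-30, 18), (5, -2)) = 40.3113
d((-13, 14), (30, -18)) = 53.6004
d((-13, 14), (26, 1)) = 41.1096
d((-13, 14), (-3, -5)) = 21.4709
d((-13, 14), (5, -2)) = 24.0832
d((30, -18), (26, 1)) = 19.4165
d((30, -18), (-3, -5)) = 35.4683
d((30, -18), (5, -2)) = 29.6816
d((26, 1), (-3, -5)) = 29.6142
d((26, 1), (5, -2)) = 21.2132
d((-3, -5), (5, -2)) = 8.544

Closest pair: (5, 1) and (5, -2) with distance 3.0

The closest pair is (5, 1) and (5, -2) with Euclidean distance 3.0. For 9 points, brute-force pairwise comparison is shown above. For large n, the divide-and-conquer algorithm (sort by x, recurse on halves, check the dividing strip) achieves O(n log n).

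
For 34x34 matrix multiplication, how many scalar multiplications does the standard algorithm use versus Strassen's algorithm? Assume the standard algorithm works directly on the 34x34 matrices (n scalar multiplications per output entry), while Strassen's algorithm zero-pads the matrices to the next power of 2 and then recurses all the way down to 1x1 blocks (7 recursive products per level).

Matrix multiplication for 34x34 matrices:

Strassen's algorithm requires power-of-2 dimensions. Pad 34x34 to 64x64 (next power of 2).

Standard algorithm: 34^3 = 39304 multiplications
Strassen's algorithm: 7^(log2(64)) = 7^6 = 117649 multiplications
Difference: 39304 - 117649 = -78345 (Strassen uses MORE here due to padding overhead — for small or just-over-power-of-2 n, padding can outweigh the per-level savings)

Standard: 39304 multiplications (34^3). Strassen: 117649 multiplications (7^6, after padding to 64x64). Strassen reduces 8 recursive multiplications to 7 at each level.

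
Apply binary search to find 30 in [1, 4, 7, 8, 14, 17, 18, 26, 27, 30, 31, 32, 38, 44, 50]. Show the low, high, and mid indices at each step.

Binary search for 30 in [1, 4, 7, 8, 14, 17, 18, 26, 27, 30, 31, 32, 38, 44, 50]:

lo=0, hi=14, mid=7, arr[mid]=26 -> 26 < 30, search right half
lo=8, hi=14, mid=11, arr[mid]=32 -> 32 > 30, search left half
lo=8, hi=10, mid=9, arr[mid]=30 -> Found target at index 9!

Binary search finds 30 at index 9 after 3 comparisons. The search repeatedly halves the search space by comparing with the middle element.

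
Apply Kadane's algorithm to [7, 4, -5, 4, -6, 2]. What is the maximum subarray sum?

Using Kadane's algorithm on [7, 4, -5, 4, -6, 2]:

Scanning through the array:
Position 1 (value 4): max_ending_here = 11, max_so_far = 11
Position 2 (value -5): max_ending_here = 6, max_so_far = 11
Position 3 (value 4): max_ending_here = 10, max_so_far = 11
Position 4 (value -6): max_ending_here = 4, max_so_far = 11
Position 5 (value 2): max_ending_here = 6, max_so_far = 11

Maximum subarray: [7, 4]
Maximum sum: 11

The maximum subarray is [7, 4] with sum 11. This subarray runs from index 0 to index 1.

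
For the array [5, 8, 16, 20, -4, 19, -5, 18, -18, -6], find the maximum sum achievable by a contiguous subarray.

Using Kadane's algorithm on [5, 8, 16, 20, -4, 19, -5, 18, -18, -6]:

Scanning through the array:
Position 1 (value 8): max_ending_here = 13, max_so_far = 13
Position 2 (value 16): max_ending_here = 29, max_so_far = 29
Position 3 (value 20): max_ending_here = 49, max_so_far = 49
Position 4 (value -4): max_ending_here = 45, max_so_far = 49
Position 5 (value 19): max_ending_here = 64, max_so_far = 64
Position 6 (value -5): max_ending_here = 59, max_so_far = 64
Position 7 (value 18): max_ending_here = 77, max_so_far = 77
Position 8 (value -18): max_ending_here = 59, max_so_far = 77
Position 9 (value -6): max_ending_here = 53, max_so_far = 77

Maximum subarray: [5, 8, 16, 20, -4, 19, -5, 18]
Maximum sum: 77

The maximum subarray is [5, 8, 16, 20, -4, 19, -5, 18] with sum 77. This subarray runs from index 0 to index 7.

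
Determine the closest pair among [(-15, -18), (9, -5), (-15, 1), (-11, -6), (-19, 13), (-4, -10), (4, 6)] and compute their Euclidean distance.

Computing all pairwise distances among 7 points:

d((-15, -18), (9, -5)) = 27.2947
d((-15, -18), (-15, 1)) = 19.0
d((-15, -18), (-11, -6)) = 12.6491
d((-15, -18), (-19, 13)) = 31.257
d((-15, -18), (-4, -10)) = 13.6015
d((-15, -18), (4, 6)) = 30.6105
d((9, -5), (-15, 1)) = 24.7386
d((9, -5), (-11, -6)) = 20.025
d((9, -5), (-19, 13)) = 33.2866
d((9, -5), (-4, -10)) = 13.9284
d((9, -5), (4, 6)) = 12.083
d((-15, 1), (-11, -6)) = 8.0623 <-- minimum
d((-15, 1), (-19, 13)) = 12.6491
d((-15, 1), (-4, -10)) = 15.5563
d((-15, 1), (4, 6)) = 19.6469
d((-11, -6), (-19, 13)) = 20.6155
d((-11, -6), (-4, -10)) = 8.0623 <-- minimum
d((-11, -6), (4, 6)) = 19.2094
d((-19, 13), (-4, -10)) = 27.4591
d((-19, 13), (4, 6)) = 24.0416
d((-4, -10), (4, 6)) = 17.8885

Minimum distance: 8.0623 (tie among 2 pairs: (-15, 1) and (-11, -6); (-11, -6) and (-4, -10))

The minimum Euclidean distance is 8.0623. There is a tie: 2 pairs achieve this minimum — (-15, 1) and (-11, -6); (-11, -6) and (-4, -10). Any of these is a valid closest pair. For 7 points, brute-force pairwise comparison is shown above. For large n, the divide-and-conquer algorithm (sort by x, recurse on halves, check the dividing strip) achieves O(n log n).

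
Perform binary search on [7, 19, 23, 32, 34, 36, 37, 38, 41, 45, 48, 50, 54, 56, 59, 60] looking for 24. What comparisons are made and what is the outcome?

Binary search for 24 in [7, 19, 23, 32, 34, 36, 37, 38, 41, 45, 48, 50, 54, 56, 59, 60]:

lo=0, hi=15, mid=7, arr[mid]=38 -> 38 > 24, search left half
lo=0, hi=6, mid=3, arr[mid]=32 -> 32 > 24, search left half
lo=0, hi=2, mid=1, arr[mid]=19 -> 19 < 24, search right half
lo=2, hi=2, mid=2, arr[mid]=23 -> 23 < 24, search right half
lo=3 > hi=2, target 24 not found

Binary search determines that 24 is not in the array after 4 comparisons. The search space was exhausted without finding the target.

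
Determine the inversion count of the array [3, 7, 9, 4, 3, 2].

Finding inversions in [3, 7, 9, 4, 3, 2]:

(0, 5): arr[0]=3 > arr[5]=2
(1, 3): arr[1]=7 > arr[3]=4
(1, 4): arr[1]=7 > arr[4]=3
(1, 5): arr[1]=7 > arr[5]=2
(2, 3): arr[2]=9 > arr[3]=4
(2, 4): arr[2]=9 > arr[4]=3
(2, 5): arr[2]=9 > arr[5]=2
(3, 4): arr[3]=4 > arr[4]=3
(3, 5): arr[3]=4 > arr[5]=2
(4, 5): arr[4]=3 > arr[5]=2

Total inversions: 10

The array has 10 inversion(s): (0,5), (1,3), (1,4), (1,5), (2,3), (2,4), (2,5), (3,4), (3,5), (4,5). Each pair (i,j) satisfies i < j and arr[i] > arr[j].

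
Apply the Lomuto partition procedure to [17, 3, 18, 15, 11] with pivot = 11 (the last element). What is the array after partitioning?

Lomuto partition with pivot = 11:

Initial array: [17, 3, 18, 15, 11]

arr[0]=17 > 11: no swap
arr[1]=3 <= 11: swap with position 0, array becomes [3, 17, 18, 15, 11]
arr[2]=18 > 11: no swap
arr[3]=15 > 11: no swap

Place pivot at position 1: [3, 11, 18, 15, 17]
Pivot position: 1

After partitioning with pivot 11, the array becomes [3, 11, 18, 15, 17]. The pivot is placed at index 1. All elements to the left of the pivot are <= 11, and all elements to the right are > 11.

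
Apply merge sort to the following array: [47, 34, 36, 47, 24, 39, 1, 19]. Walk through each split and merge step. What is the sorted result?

Merge sort trace:

Split: [47, 34, 36, 47, 24, 39, 1, 19] -> [47, 34, 36, 47] and [24, 39, 1, 19]
  Split: [47, 34, 36, 47] -> [47, 34] and [36, 47]
    Split: [47, 34] -> [47] and [34]
    Merge: [47] + [34] -> [34, 47]
    Split: [36, 47] -> [36] and [47]
    Merge: [36] + [47] -> [36, 47]
  Merge: [34, 47] + [36, 47] -> [34, 36, 47, 47]
  Split: [24, 39, 1, 19] -> [24, 39] and [1, 19]
    Split: [24, 39] -> [24] and [39]
    Merge: [24] + [39] -> [24, 39]
    Split: [1, 19] -> [1] and [19]
    Merge: [1] + [19] -> [1, 19]
  Merge: [24, 39] + [1, 19] -> [1, 19, 24, 39]
Merge: [34, 36, 47, 47] + [1, 19, 24, 39] -> [1, 19, 24, 34, 36, 39, 47, 47]

Final sorted array: [1, 19, 24, 34, 36, 39, 47, 47]

The merge sort proceeds by recursively splitting the array and merging sorted halves.
After all merges, the sorted array is [1, 19, 24, 34, 36, 39, 47, 47].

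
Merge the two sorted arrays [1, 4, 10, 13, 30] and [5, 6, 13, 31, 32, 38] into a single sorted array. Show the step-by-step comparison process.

Merging process:

Compare 1 vs 5: take 1 from left. Merged: [1]
Compare 4 vs 5: take 4 from left. Merged: [1, 4]
Compare 10 vs 5: take 5 from right. Merged: [1, 4, 5]
Compare 10 vs 6: take 6 from right. Merged: [1, 4, 5, 6]
Compare 10 vs 13: take 10 from left. Merged: [1, 4, 5, 6, 10]
Compare 13 vs 13: take 13 from left. Merged: [1, 4, 5, 6, 10, 13]
Compare 30 vs 13: take 13 from right. Merged: [1, 4, 5, 6, 10, 13, 13]
Compare 30 vs 31: take 30 from left. Merged: [1, 4, 5, 6, 10, 13, 13, 30]
Append remaining from right: [31, 32, 38]. Merged: [1, 4, 5, 6, 10, 13, 13, 30, 31, 32, 38]

Final merged array: [1, 4, 5, 6, 10, 13, 13, 30, 31, 32, 38]
Total comparisons: 8

The merged array is [1, 4, 5, 6, 10, 13, 13, 30, 31, 32, 38], requiring 8 comparisons. The merge step runs in O(n) time where n is the total number of elements.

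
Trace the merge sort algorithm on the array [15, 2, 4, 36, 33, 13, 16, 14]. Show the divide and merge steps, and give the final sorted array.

Merge sort trace:

Split: [15, 2, 4, 36, 33, 13, 16, 14] -> [15, 2, 4, 36] and [33, 13, 16, 14]
  Split: [15, 2, 4, 36] -> [15, 2] and [4, 36]
    Split: [15, 2] -> [15] and [2]
    Merge: [15] + [2] -> [2, 15]
    Split: [4, 36] -> [4] and [36]
    Merge: [4] + [36] -> [4, 36]
  Merge: [2, 15] + [4, 36] -> [2, 4, 15, 36]
  Split: [33, 13, 16, 14] -> [33, 13] and [16, 14]
    Split: [33, 13] -> [33] and [13]
    Merge: [33] + [13] -> [13, 33]
    Split: [16, 14] -> [16] and [14]
    Merge: [16] + [14] -> [14, 16]
  Merge: [13, 33] + [14, 16] -> [13, 14, 16, 33]
Merge: [2, 4, 15, 36] + [13, 14, 16, 33] -> [2, 4, 13, 14, 15, 16, 33, 36]

Final sorted array: [2, 4, 13, 14, 15, 16, 33, 36]

The merge sort proceeds by recursively splitting the array and merging sorted halves.
After all merges, the sorted array is [2, 4, 13, 14, 15, 16, 33, 36].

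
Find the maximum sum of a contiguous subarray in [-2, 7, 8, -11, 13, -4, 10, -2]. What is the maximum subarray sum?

Using Kadane's algorithm on [-2, 7, 8, -11, 13, -4, 10, -2]:

Scanning through the array:
Position 1 (value 7): max_ending_here = 7, max_so_far = 7
Position 2 (value 8): max_ending_here = 15, max_so_far = 15
Position 3 (value -11): max_ending_here = 4, max_so_far = 15
Position 4 (value 13): max_ending_here = 17, max_so_far = 17
Position 5 (value -4): max_ending_here = 13, max_so_far = 17
Position 6 (value 10): max_ending_here = 23, max_so_far = 23
Position 7 (value -2): max_ending_here = 21, max_so_far = 23

Maximum subarray: [7, 8, -11, 13, -4, 10]
Maximum sum: 23

The maximum subarray is [7, 8, -11, 13, -4, 10] with sum 23. This subarray runs from index 1 to index 6.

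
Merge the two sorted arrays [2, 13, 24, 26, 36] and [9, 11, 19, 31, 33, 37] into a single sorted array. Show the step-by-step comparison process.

Merging process:

Compare 2 vs 9: take 2 from left. Merged: [2]
Compare 13 vs 9: take 9 from right. Merged: [2, 9]
Compare 13 vs 11: take 11 from right. Merged: [2, 9, 11]
Compare 13 vs 19: take 13 from left. Merged: [2, 9, 11, 13]
Compare 24 vs 19: take 19 from right. Merged: [2, 9, 11, 13, 19]
Compare 24 vs 31: take 24 from left. Merged: [2, 9, 11, 13, 19, 24]
Compare 26 vs 31: take 26 from left. Merged: [2, 9, 11, 13, 19, 24, 26]
Compare 36 vs 31: take 31 from right. Merged: [2, 9, 11, 13, 19, 24, 26, 31]
Compare 36 vs 33: take 33 from right. Merged: [2, 9, 11, 13, 19, 24, 26, 31, 33]
Compare 36 vs 37: take 36 from left. Merged: [2, 9, 11, 13, 19, 24, 26, 31, 33, 36]
Append remaining from right: [37]. Merged: [2, 9, 11, 13, 19, 24, 26, 31, 33, 36, 37]

Final merged array: [2, 9, 11, 13, 19, 24, 26, 31, 33, 36, 37]
Total comparisons: 10

The merged array is [2, 9, 11, 13, 19, 24, 26, 31, 33, 36, 37], requiring 10 comparisons. The merge step runs in O(n) time where n is the total number of elements.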